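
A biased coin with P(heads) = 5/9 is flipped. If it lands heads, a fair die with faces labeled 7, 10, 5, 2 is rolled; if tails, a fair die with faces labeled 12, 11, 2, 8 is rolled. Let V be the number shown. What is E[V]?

7

E[V | heads] = (7+10+5+2)/4 = 6.
E[V | tails] = (12+11+2+8)/4 = 33/4.
E[V] = (5/9)·(6) + (4/9)·(33/4) = 7.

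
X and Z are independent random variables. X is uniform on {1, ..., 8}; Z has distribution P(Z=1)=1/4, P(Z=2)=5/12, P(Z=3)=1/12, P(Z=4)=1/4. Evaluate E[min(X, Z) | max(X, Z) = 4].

P(max(X, Z) = 4) = 7/32.
Summing min(X,Z)·P(x,y) over outcomes with max(X, Z) = 4 gives 23/48.
E[min(X, Z) | max(X, Z) = 4] = (23/48) / (7/32) = 46/21.

46/21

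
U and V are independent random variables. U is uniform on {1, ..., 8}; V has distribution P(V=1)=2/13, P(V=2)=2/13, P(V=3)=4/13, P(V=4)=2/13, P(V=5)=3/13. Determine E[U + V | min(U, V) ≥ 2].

P(min(U, V) ≥ 2) = 77/104.
Summing (U+V)·P(x,y) over outcomes with min(U, V) ≥ 2 gives 329/52.
E[U + V | min(U, V) ≥ 2] = (329/52) / (77/104) = 94/11.

94/11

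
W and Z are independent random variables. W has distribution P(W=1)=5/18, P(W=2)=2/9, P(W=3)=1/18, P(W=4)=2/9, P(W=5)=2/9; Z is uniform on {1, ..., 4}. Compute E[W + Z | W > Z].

213/34

P(W > Z) = 17/36.
Summing (W+Z)·P(x,y) over outcomes with W > Z gives 71/24.
E[W + Z | W > Z] = (71/24) / (17/36) = 213/34.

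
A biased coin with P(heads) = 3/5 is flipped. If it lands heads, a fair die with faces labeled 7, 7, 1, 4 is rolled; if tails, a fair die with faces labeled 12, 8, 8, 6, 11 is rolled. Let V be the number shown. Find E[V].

129/20

E[V | heads] = (7+7+1+4)/4 = 19/4.
E[V | tails] = (12+8+8+6+11)/5 = 9.
By the law of total expectation,
E[V] = (3/5)·(19/4) + (2/5)·(9) = 129/20.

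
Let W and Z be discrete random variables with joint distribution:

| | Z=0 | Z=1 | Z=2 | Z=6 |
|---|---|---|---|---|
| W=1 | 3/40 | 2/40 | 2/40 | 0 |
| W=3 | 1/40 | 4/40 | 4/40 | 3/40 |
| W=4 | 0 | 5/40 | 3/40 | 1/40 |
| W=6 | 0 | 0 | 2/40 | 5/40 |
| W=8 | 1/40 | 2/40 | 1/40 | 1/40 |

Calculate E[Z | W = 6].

P(W = 6) = 7/40.
Σ Z·P over the event = 2·(2/40) + 6·(5/40) = 17/20.
E[Z | W = 6] = (17/20) / (7/40) = 34/7.

34/7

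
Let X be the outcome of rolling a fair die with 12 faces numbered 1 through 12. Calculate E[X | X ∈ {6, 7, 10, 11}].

17/2

P(X ∈ {6, 7, 10, 11}) = 1/3.
Σ over the event: 6·1/12 + 7·1/12 + 10·1/12 + 11·1/12 = 17/6.
E[X | X ∈ {6, 7, 10, 11}] = (17/6) / (1/3) = 17/2.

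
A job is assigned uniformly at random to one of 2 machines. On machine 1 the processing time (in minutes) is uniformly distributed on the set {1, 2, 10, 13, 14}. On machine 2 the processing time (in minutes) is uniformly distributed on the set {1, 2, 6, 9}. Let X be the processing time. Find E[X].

E[X | machine 1] = (1+2+10+13+14)/5 = 8.
E[X | machine 2] = (1+2+6+9)/4 = 9/2.
E[X] = (1/2)·(8) + (1/2)·(9/2) = 25/4.

25/4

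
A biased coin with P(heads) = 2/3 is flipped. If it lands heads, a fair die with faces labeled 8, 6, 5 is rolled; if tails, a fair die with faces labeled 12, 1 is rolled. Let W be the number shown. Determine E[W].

115/18

E[W | heads] = (8+6+5)/3 = 19/3.
E[W | tails] = (12+1)/2 = 13/2.
E[W] = (2/3)·(19/3) + (1/3)·(13/2) = 115/18.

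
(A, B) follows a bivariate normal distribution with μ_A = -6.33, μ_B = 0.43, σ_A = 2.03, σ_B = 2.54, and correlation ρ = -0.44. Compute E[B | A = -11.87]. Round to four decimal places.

3.4800

For a bivariate normal, E[B | A=x] = μ_B + ρ·(σ_B/σ_A)·(x − μ_A).
E[B | A=-11.87] = 0.43 + (-0.44)·(2.54/2.03)·(-11.87 − (-6.33)) = 0.43 + (-0.55054)·(-5.54) = 3.4800.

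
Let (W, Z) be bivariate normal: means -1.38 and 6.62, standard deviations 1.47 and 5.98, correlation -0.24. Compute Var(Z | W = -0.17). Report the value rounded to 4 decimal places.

33.7006

Var(Z | W=x) = (1 − ρ²)·σ_Z².
Var(Z | W=-0.17) = (5.98)²·(1 − (-0.24)²) = 35.7604·0.9424 = 33.7006.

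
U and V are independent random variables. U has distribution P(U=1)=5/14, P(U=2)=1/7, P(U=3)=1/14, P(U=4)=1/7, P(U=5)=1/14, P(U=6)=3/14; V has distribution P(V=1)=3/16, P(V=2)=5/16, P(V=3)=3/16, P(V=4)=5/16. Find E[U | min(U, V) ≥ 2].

P(min(U, V) ≥ 2) = 117/224.
Summing U·P(x,y) over outcomes with min(U, V) ≥ 2 gives 247/112.
E[U | min(U, V) ≥ 2] = (247/112) / (117/224) = 38/9.

38/9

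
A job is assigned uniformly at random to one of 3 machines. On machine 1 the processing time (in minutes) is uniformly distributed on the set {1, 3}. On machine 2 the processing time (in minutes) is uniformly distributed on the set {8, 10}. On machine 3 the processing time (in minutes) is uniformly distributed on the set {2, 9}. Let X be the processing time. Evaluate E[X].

E[X | machine 1] = (1+3)/2 = 2.
E[X | machine 2] = (8+10)/2 = 9.
E[X | machine 3] = (2+9)/2 = 11/2.
By the law of total expectation,
E[X] = (1/3)·(2) + (1/3)·(9) + (1/3)·(11/2) = 11/2.

11/2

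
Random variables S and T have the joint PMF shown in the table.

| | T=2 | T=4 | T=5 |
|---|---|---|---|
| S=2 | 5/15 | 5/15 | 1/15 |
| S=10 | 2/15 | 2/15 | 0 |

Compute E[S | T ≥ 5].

P(T ≥ 5) = 1/15.
Σ S·P over the event = 2·(1/15) = 2/15.
E[S | T ≥ 5] = (2/15) / (1/15) = 2.

2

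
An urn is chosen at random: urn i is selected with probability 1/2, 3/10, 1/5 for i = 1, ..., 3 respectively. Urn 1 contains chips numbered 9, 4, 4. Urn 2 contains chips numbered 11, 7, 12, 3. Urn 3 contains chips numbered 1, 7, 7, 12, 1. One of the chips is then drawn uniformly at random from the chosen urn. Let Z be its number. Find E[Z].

3857/600

E[Z | urn 1] = (9+4+4)/3 = 17/3.
E[Z | urn 2] = (11+7+12+3)/4 = 33/4.
E[Z | urn 3] = (1+7+7+12+1)/5 = 28/5.
E[Z] = (1/2)·(17/3) + (3/10)·(33/4) + (1/5)·(28/5) = 3857/600.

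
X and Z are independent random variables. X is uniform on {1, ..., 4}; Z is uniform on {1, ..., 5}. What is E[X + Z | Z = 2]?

P(Z = 2) = 1/5.
Summing (X+Z)·P(x,y) over outcomes with Z = 2 gives 9/10.
E[X + Z | Z = 2] = (9/10) / (1/5) = 9/2.

9/2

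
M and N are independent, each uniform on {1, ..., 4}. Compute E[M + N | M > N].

5

Outcomes with M > N: (2,1), (3,1), (3,2), (4,1), (4,2), (4,3), each with probability 1/16.
E[M + N | M > N] = (3 + 4 + 5 + 5 + 6 + 7) / 6 = 5.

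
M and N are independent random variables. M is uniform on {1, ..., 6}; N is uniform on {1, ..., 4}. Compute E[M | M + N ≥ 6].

32/7

P(M + N ≥ 6) = 7/12.
Summing M·P(x,y) over outcomes with M + N ≥ 6 gives 8/3.
E[M | M + N ≥ 6] = (8/3) / (7/12) = 32/7.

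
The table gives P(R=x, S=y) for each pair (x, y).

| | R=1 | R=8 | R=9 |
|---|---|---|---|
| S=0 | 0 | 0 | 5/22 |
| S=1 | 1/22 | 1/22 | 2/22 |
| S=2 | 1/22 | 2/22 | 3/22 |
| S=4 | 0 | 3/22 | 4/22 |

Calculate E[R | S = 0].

9

P(S = 0) = 5/22.
Σ R·P over the event = 9·(5/22) = 45/22.
E[R | S = 0] = (45/22) / (5/22) = 9.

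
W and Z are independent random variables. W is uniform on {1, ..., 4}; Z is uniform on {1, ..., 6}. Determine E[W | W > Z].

10/3

Outcomes with W > Z: (2,1), (3,1), (3,2), (4,1), (4,2), (4,3), each with probability 1/24.
E[W | W > Z] = (2 + 3 + 3 + 4 + 4 + 4) / 6 = 10/3.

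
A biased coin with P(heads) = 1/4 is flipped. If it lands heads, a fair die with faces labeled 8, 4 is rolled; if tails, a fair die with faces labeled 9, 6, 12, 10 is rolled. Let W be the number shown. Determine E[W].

E[W | heads] = (8+4)/2 = 6.
E[W | tails] = (9+6+12+10)/4 = 37/4.
E[W] = (1/4)·(6) + (3/4)·(37/4) = 135/16.

135/16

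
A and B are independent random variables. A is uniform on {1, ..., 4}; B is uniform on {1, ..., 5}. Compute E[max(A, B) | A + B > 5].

P(A + B > 5) = 1/2.
Summing max(A,B)·P(x,y) over outcomes with A + B > 5 gives 43/20.
E[max(A, B) | A + B > 5] = (43/20) / (1/2) = 43/10.

43/10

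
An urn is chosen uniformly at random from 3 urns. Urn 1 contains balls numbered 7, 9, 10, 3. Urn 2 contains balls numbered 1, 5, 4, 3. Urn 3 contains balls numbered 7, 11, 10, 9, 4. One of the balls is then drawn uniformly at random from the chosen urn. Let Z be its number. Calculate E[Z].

187/30

E[Z | urn 1] = (7+9+10+3)/4 = 29/4.
E[Z | urn 2] = (1+5+4+3)/4 = 13/4.
E[Z | urn 3] = (7+11+10+9+4)/5 = 41/5.
E[Z] = (1/3)·(29/4) + (1/3)·(13/4) + (1/3)·(41/5) = 187/30.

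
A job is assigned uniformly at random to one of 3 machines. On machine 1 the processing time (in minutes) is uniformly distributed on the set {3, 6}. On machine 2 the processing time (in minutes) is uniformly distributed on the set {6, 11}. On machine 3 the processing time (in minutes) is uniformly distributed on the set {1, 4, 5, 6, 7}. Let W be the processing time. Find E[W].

E[W | machine 1] = (3+6)/2 = 9/2.
E[W | machine 2] = (6+11)/2 = 17/2.
E[W | machine 3] = (1+4+5+6+7)/5 = 23/5.
E[W] = (1/3)·(9/2) + (1/3)·(17/2) + (1/3)·(23/5) = 88/15.

88/15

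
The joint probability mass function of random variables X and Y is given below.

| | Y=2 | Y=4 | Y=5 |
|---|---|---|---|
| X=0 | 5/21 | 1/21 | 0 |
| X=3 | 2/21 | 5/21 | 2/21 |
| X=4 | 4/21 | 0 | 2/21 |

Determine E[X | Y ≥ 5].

7/2

P(Y ≥ 5) = 4/21.
Σ X·P over the event = 3·(2/21) + 4·(2/21) = 2/3.
E[X | Y ≥ 5] = (2/3) / (4/21) = 7/2.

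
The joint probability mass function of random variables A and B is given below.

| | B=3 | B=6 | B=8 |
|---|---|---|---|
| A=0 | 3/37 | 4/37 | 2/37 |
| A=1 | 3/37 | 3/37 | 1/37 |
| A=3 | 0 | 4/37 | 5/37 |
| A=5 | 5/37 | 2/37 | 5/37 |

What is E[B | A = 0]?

P(A = 0) = 9/37.
Σ B·P over the event = 3·(3/37) + 6·(4/37) + 8·(2/37) = 49/37.
E[B | A = 0] = (49/37) / (9/37) = 49/9.

49/9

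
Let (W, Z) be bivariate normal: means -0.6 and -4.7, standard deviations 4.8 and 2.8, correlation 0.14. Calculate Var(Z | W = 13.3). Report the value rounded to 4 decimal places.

For a bivariate normal, Var(Z | W=x) = σ_Z²(1 − ρ²).
Var(Z | W=13.3) = (2.8)²·(1 − (0.14)²) = 7.84·0.9804 = 7.6863.

7.6863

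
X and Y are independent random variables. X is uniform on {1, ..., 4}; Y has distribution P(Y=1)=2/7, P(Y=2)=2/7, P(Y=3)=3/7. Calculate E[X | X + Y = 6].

17/5

P(X + Y = 6) = 5/28.
Summing X·P(x,y) over outcomes with X + Y = 6 gives 17/28.
E[X | X + Y = 6] = (17/28) / (5/28) = 17/5.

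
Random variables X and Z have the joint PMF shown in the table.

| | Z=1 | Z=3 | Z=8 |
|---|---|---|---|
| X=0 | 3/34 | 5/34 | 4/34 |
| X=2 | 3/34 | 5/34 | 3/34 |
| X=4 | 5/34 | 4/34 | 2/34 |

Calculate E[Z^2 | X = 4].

P(X = 4) = 11/34.
Σ Z^2·P over the event = 1·(5/34) + 9·(4/34) + 64·(2/34) = 169/34.
E[Z^2 | X = 4] = (169/34) / (11/34) = 169/11.

169/11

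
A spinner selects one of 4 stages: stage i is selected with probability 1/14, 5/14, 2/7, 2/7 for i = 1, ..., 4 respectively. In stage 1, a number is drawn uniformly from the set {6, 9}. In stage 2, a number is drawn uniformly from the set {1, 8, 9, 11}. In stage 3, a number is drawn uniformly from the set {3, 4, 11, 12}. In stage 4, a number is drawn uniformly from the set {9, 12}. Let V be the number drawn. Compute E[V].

463/56

E[V | stage 1] = (6+9)/2 = 15/2.
E[V | stage 2] = (1+8+9+11)/4 = 29/4.
E[V | stage 3] = (3+4+11+12)/4 = 15/2.
E[V | stage 4] = (9+12)/2 = 21/2.
E[V] = (1/14)·(15/2) + (5/14)·(29/4) + (2/7)·(15/2) + (2/7)·(21/2) = 463/56.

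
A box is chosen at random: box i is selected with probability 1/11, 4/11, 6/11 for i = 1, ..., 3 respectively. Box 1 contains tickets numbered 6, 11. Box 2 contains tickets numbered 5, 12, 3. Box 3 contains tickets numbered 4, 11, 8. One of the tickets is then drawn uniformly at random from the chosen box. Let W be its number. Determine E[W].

E[W | box 1] = (6+11)/2 = 17/2.
E[W | box 2] = (5+12+3)/3 = 20/3.
E[W | box 3] = (4+11+8)/3 = 23/3.
E[W] = (1/11)·(17/2) + (4/11)·(20/3) + (6/11)·(23/3) = 487/66.

487/66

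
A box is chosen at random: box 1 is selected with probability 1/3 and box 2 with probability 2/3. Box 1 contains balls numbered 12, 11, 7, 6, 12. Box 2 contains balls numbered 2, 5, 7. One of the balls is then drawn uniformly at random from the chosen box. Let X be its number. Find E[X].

E[X | box 1] = (12+11+7+6+12)/5 = 48/5.
E[X | box 2] = (2+5+7)/3 = 14/3.
By the law of total expectation,
E[X] = (1/3)·(48/5) + (2/3)·(14/3) = 284/45.

284/45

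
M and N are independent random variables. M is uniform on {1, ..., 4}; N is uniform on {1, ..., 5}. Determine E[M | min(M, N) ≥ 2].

3

P(min(M, N) ≥ 2) = 3/5.
Summing M·P(x,y) over outcomes with min(M, N) ≥ 2 gives 9/5.
E[M | min(M, N) ≥ 2] = (9/5) / (3/5) = 3.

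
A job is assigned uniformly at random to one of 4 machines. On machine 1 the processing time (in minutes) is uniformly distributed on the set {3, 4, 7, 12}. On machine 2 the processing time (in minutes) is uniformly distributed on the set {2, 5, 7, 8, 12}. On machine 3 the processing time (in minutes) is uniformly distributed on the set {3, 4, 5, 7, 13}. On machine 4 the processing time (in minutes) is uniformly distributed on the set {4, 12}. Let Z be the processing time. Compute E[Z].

277/40

E[Z | machine 1] = (3+4+7+12)/4 = 13/2.
E[Z | machine 2] = (2+5+7+8+12)/5 = 34/5.
E[Z | machine 3] = (3+4+5+7+13)/5 = 32/5.
E[Z | machine 4] = (4+12)/2 = 8.
By the law of total expectation,
E[Z] = (1/4)·(13/2) + (1/4)·(34/5) + (1/4)·(32/5) + (1/4)·(8) = 277/40.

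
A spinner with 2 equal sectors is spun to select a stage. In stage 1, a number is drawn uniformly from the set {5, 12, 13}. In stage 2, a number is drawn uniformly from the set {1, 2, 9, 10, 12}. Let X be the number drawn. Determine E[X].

42/5

E[X | stage 1] = (5+12+13)/3 = 10.
E[X | stage 2] = (1+2+9+10+12)/5 = 34/5.
By the law of total expectation,
E[X] = (1/2)·(10) + (1/2)·(34/5) = 42/5.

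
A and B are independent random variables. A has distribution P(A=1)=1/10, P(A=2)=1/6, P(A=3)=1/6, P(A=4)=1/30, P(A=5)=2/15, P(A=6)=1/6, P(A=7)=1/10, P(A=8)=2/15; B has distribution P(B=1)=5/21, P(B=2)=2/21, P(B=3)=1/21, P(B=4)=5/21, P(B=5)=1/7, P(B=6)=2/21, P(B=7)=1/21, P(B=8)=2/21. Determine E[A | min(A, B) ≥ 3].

P(min(A, B) ≥ 3) = 22/45.
Summing A·P(x,y) over outcomes with min(A, B) ≥ 3 gives 122/45.
E[A | min(A, B) ≥ 3] = (122/45) / (22/45) = 61/11.

61/11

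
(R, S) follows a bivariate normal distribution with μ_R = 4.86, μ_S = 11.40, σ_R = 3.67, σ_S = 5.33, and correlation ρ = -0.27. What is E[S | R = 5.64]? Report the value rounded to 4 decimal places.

For a bivariate normal, E[S | R=x] = μ_S + ρ·(σ_S/σ_R)·(x − μ_R).
E[S | R=5.64] = 11.40 + (-0.27)·(5.33/3.67)·(5.64 − (4.86)) = 11.40 + (-0.39213)·(0.78) = 11.0941.

11.0941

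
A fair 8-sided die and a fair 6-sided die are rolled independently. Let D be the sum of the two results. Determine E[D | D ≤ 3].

P(D ≤ 3) = 1/16.
Σ over the event: 2·1/48 + 3·1/24 = 1/6.
E[D | D ≤ 3] = (1/6) / (1/16) = 8/3.

8/3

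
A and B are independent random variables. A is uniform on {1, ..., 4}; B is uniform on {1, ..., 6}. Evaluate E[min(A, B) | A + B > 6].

Outcomes with A + B > 6: (1,6), (2,5), (2,6), (3,4), (3,5), (3,6), (4,3), (4,4), (4,5), (4,6), each with probability 1/24.
E[min(A, B) | A + B > 6] = (1 + 2 + 2 + 3 + 3 + 3 + 3 + 4 + 4 + 4) / 10 = 29/10.

29/10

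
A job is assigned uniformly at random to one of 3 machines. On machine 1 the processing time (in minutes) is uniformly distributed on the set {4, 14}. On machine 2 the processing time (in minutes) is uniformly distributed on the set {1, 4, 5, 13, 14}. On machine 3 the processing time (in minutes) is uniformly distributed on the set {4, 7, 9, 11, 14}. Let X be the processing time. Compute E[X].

127/15

E[X | machine 1] = (4+14)/2 = 9.
E[X | machine 2] = (1+4+5+13+14)/5 = 37/5.
E[X | machine 3] = (4+7+9+11+14)/5 = 9.
By the law of total expectation,
E[X] = (1/3)·(9) + (1/3)·(37/5) + (1/3)·(9) = 127/15.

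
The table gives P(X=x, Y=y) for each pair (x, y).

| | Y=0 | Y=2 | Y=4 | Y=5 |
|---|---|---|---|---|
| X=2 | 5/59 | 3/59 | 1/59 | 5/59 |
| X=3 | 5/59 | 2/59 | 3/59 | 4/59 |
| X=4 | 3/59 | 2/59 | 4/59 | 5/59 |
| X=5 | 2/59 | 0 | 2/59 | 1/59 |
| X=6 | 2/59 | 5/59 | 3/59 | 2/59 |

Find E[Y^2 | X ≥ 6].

59/6

P(X ≥ 6) = 12/59.
Σ Y^2·P over the event = 0·(2/59) + 4·(5/59) + 16·(3/59) + 25·(2/59) = 2.
E[Y^2 | X ≥ 6] = (2) / (12/59) = 59/6.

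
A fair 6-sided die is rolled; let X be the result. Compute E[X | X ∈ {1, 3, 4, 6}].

7/2

P(X ∈ {1, 3, 4, 6}) = 2/3.
Σ over the event: 1·1/6 + 3·1/6 + 4·1/6 + 6·1/6 = 7/3.
E[X | X ∈ {1, 3, 4, 6}] = (7/3) / (2/3) = 7/2.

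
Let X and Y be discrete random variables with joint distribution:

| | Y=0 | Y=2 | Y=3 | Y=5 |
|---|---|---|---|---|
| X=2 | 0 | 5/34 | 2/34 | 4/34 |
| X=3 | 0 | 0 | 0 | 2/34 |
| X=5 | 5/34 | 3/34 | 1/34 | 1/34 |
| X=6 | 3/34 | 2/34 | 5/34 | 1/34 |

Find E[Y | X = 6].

24/11

P(X = 6) = 11/34.
Σ Y·P over the event = 0·(3/34) + 2·(2/34) + 3·(5/34) + 5·(1/34) = 12/17.
E[Y | X = 6] = (12/17) / (11/34) = 24/11.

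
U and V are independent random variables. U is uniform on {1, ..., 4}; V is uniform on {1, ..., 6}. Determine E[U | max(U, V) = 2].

Outcomes with max(U, V) = 2: (1,2), (2,1), (2,2), each with probability 1/24.
E[U | max(U, V) = 2] = (1 + 2 + 2) / 3 = 5/3.

5/3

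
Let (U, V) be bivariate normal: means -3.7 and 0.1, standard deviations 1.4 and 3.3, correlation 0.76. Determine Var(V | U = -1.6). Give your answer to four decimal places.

For a bivariate normal, Var(V | U=x) = σ_V²(1 − ρ²).
Var(V | U=-1.6) = (3.3)²·(1 − (0.76)²) = 10.89·0.4224 = 4.5999.

4.5999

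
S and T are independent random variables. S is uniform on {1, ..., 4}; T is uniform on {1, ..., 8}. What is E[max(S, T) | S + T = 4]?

8/3

P(S + T = 4) = 3/32.
Summing max(S,T)·P(x,y) over outcomes with S + T = 4 gives 1/4.
E[max(S, T) | S + T = 4] = (1/4) / (3/32) = 8/3.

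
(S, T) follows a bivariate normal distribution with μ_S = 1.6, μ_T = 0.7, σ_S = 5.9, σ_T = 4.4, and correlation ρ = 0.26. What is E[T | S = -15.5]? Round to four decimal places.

-2.6157

For a bivariate normal, E[T | S=x] = μ_T + ρ·(σ_T/σ_S)·(x − μ_S).
E[T | S=-15.5] = 0.7 + (0.26)·(4.4/5.9)·(-15.5 − (1.6)) = 0.7 + (0.1939)·(-17.1) = -2.6157.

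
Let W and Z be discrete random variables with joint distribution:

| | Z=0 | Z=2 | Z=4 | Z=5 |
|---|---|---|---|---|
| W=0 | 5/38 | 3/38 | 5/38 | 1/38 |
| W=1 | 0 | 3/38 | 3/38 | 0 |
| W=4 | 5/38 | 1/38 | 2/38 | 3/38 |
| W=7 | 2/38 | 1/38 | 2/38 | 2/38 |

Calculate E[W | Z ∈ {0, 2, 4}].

P(Z ∈ {0, 2, 4}) = 16/19.
Summing W·P(W=x,Z=y) over the conditioning event gives 73/38.
E[W | Z ∈ {0, 2, 4}] = (73/38) / (16/19) = 73/32.

73/32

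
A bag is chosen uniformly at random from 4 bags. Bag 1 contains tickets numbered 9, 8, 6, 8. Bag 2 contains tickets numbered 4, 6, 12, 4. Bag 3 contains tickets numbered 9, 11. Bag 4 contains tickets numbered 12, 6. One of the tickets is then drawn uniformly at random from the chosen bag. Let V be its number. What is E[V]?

133/16

E[V | bag 1] = (9+8+6+8)/4 = 31/4.
E[V | bag 2] = (4+6+12+4)/4 = 13/2.
E[V | bag 3] = (9+11)/2 = 10.
E[V | bag 4] = (12+6)/2 = 9.
By the law of total expectation,
E[V] = (1/4)·(31/4) + (1/4)·(13/2) + (1/4)·(10) + (1/4)·(9) = 133/16.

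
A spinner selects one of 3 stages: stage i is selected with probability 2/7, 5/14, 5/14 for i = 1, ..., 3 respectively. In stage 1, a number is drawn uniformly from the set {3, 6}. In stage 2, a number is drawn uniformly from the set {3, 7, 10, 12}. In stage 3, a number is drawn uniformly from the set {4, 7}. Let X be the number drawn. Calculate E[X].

171/28

E[X | stage 1] = (3+6)/2 = 9/2.
E[X | stage 2] = (3+7+10+12)/4 = 8.
E[X | stage 3] = (4+7)/2 = 11/2.
By the law of total expectation,
E[X] = (2/7)·(9/2) + (5/14)·(8) + (5/14)·(11/2) = 171/28.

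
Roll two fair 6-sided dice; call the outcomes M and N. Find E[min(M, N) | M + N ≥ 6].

3

P(M + N ≥ 6) = 13/18.
Summing min(M,N)·P(x,y) over outcomes with M + N ≥ 6 gives 13/6.
E[min(M, N) | M + N ≥ 6] = (13/6) / (13/18) = 3.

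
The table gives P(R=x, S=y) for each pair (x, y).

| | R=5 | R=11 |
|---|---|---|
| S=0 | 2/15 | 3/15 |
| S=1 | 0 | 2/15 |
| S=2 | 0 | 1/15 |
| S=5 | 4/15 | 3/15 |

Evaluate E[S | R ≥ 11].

P(R ≥ 11) = 3/5.
Σ S·P over the event = 0·(3/15) + 1·(2/15) + 2·(1/15) + 5·(3/15) = 19/15.
E[S | R ≥ 11] = (19/15) / (3/5) = 19/9.

19/9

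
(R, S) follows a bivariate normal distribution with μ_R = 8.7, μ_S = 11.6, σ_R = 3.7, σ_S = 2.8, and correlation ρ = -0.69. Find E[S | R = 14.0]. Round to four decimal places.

For a bivariate normal, E[S | R=x] = μ_S + ρ·(σ_S/σ_R)·(x − μ_R).
E[S | R=14.0] = 11.6 + (-0.69)·(2.8/3.7)·(14.0 − (8.7)) = 11.6 + (-0.522162)·(5.3) = 8.8325.

8.8325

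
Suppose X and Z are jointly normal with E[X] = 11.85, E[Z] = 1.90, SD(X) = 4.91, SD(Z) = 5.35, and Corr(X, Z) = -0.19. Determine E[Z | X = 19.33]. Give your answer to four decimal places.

E[Z | X=x] = μ_Z + ρ(σ_Z/σ_X)(x − μ_X) for jointly normal variables.
E[Z | X=19.33] = 1.90 + (-0.19)·(5.35/4.91)·(19.33 − (11.85)) = 1.90 + (-0.20703)·(7.48) = 0.3514.

0.3514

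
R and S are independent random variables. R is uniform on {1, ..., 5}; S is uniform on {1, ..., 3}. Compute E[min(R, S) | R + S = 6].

2

Outcomes with R + S = 6: (3,3), (4,2), (5,1), each with probability 1/15.
E[min(R, S) | R + S = 6] = (3 + 2 + 1) / 3 = 2.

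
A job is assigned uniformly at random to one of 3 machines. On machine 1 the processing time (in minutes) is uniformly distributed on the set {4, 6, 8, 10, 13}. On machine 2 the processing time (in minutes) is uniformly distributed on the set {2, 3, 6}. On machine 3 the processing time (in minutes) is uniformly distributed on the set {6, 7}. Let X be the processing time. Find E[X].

E[X | machine 1] = (4+6+8+10+13)/5 = 41/5.
E[X | machine 2] = (2+3+6)/3 = 11/3.
E[X | machine 3] = (6+7)/2 = 13/2.
E[X] = (1/3)·(41/5) + (1/3)·(11/3) + (1/3)·(13/2) = 551/90.

551/90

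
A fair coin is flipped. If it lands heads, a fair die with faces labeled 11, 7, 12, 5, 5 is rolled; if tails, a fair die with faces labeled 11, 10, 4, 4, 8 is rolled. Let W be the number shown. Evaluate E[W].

77/10

E[W | heads] = (11+7+12+5+5)/5 = 8.
E[W | tails] = (11+10+4+4+8)/5 = 37/5.
E[W] = (1/2)·(8) + (1/2)·(37/5) = 77/10.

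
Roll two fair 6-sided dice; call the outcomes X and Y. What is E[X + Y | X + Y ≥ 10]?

32/3

Outcomes with X + Y ≥ 10: (4,6), (5,5), (5,6), (6,4), (6,5), (6,6), each with probability 1/36.
E[X + Y | X + Y ≥ 10] = (10 + 10 + 11 + 10 + 11 + 12) / 6 = 32/3.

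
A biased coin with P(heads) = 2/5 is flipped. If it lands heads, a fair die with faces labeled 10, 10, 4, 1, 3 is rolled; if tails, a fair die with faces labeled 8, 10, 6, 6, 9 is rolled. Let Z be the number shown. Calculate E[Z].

173/25

E[Z | heads] = (10+10+4+1+3)/5 = 28/5.
E[Z | tails] = (8+10+6+6+9)/5 = 39/5.
E[Z] = (2/5)·(28/5) + (3/5)·(39/5) = 173/25.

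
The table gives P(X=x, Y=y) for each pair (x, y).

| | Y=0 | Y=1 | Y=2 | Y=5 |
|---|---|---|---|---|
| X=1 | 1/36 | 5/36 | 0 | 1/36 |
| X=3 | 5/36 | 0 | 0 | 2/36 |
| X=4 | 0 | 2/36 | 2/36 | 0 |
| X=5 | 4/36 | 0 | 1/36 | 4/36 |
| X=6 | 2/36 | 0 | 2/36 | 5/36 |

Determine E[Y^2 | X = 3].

P(X = 3) = 7/36.
Σ Y^2·P over the event = 0·(5/36) + 25·(2/36) = 25/18.
E[Y^2 | X = 3] = (25/18) / (7/36) = 50/7.

50/7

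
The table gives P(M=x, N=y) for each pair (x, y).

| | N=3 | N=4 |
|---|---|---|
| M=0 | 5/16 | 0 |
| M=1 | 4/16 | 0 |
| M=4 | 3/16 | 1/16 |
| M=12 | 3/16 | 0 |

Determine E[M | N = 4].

P(N = 4) = 1/16.
Summing M·P(M=x,N=y) over the conditioning event gives 1/4.
E[M | N = 4] = (1/4) / (1/16) = 4.

4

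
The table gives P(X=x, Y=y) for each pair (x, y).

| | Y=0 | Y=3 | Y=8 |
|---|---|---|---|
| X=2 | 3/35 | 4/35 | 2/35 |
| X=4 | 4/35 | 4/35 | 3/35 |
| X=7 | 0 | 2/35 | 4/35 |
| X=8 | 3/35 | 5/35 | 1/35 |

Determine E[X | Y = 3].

P(Y = 3) = 3/7.
Summing X·P(X=x,Y=y) over the conditioning event gives 78/35.
E[X | Y = 3] = (78/35) / (3/7) = 26/5.

26/5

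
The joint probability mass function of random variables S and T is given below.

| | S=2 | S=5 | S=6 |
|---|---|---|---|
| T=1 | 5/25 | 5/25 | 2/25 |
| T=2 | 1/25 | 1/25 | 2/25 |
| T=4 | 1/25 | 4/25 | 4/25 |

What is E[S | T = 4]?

46/9

P(T = 4) = 9/25.
Σ S·P over the event = 2·(1/25) + 5·(4/25) + 6·(4/25) = 46/25.
E[S | T = 4] = (46/25) / (9/25) = 46/9.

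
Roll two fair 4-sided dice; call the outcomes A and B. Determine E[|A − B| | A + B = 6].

Outcomes with A + B = 6: (2,4), (3,3), (4,2), each with probability 1/16.
E[|A − B| | A + B = 6] = (2 + 0 + 2) / 3 = 4/3.

4/3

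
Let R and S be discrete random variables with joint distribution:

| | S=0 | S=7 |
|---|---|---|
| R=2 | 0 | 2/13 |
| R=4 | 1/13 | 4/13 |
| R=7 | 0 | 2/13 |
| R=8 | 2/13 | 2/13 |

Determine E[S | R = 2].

7

P(R = 2) = 2/13.
Σ S·P over the event = 7·(2/13) = 14/13.
E[S | R = 2] = (14/13) / (2/13) = 7.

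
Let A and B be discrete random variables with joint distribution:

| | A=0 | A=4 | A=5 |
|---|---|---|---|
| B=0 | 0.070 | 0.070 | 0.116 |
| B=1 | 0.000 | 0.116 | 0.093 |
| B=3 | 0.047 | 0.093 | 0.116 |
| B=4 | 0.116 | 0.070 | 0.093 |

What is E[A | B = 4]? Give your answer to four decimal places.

2.6703

P(B = 4) = 0.279.
Σ A·P over the event = 0·(0.116) + 4·(0.070) + 5·(0.093) = 0.745.
E[A | B = 4] = (0.745) / (0.279) = 2.6703.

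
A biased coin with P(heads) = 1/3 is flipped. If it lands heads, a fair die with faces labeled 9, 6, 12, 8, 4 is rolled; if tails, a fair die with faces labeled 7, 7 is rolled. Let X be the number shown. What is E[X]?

109/15

E[X | heads] = (9+6+12+8+4)/5 = 39/5.
E[X | tails] = (7+7)/2 = 7.
By the law of total expectation,
E[X] = (1/3)·(39/5) + (2/3)·(7) = 109/15.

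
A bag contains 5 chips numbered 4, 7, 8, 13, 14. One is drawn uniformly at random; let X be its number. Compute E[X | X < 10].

19/3

P(X < 10) = 3/5.
Σ over the event: 4·1/5 + 7·1/5 + 8·1/5 = 19/5.
E[X | X < 10] = (19/5) / (3/5) = 19/3.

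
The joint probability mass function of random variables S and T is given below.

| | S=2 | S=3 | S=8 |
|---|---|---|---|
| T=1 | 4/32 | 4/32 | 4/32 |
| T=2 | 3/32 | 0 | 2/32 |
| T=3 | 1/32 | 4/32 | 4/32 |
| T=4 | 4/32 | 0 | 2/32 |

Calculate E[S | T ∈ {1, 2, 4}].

98/23

P(T ∈ {1, 2, 4}) = 23/32.
Σ S·P over the event = 2·(4/32) + 2·(3/32) + 2·(4/32) + 3·(4/32) + 8·(4/32) + 8·(2/32) + 8·(2/32) = 49/16.
E[S | T ∈ {1, 2, 4}] = (49/16) / (23/32) = 98/23.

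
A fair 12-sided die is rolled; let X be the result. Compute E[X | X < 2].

Given X < 2, X is equally likely to be any of {1}.
E[X | X < 2] = (1) / 1 = 1.

1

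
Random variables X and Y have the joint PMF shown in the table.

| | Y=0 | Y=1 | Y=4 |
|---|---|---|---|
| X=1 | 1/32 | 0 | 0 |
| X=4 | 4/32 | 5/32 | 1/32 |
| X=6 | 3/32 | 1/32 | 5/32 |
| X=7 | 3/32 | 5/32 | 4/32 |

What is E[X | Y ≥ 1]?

P(Y ≥ 1) = 21/32.
Σ X·P over the event = 4·(5/32) + 4·(1/32) + 6·(1/32) + 6·(5/32) + 7·(5/32) + 7·(4/32) = 123/32.
E[X | Y ≥ 1] = (123/32) / (21/32) = 41/7.

41/7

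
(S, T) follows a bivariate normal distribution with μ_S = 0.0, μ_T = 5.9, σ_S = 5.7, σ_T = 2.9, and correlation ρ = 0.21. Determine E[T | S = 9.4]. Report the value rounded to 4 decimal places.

E[T | S=x] = μ_T + ρ(σ_T/σ_S)(x − μ_S) for jointly normal variables.
E[T | S=9.4] = 5.9 + (0.21)·(2.9/5.7)·(9.4 − (0.0)) = 5.9 + (0.10684)·(9.4) = 6.9043.

6.9043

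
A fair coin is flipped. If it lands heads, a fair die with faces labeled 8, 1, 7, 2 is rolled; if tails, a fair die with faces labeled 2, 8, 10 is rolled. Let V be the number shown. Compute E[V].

E[V | heads] = (8+1+7+2)/4 = 9/2.
E[V | tails] = (2+8+10)/3 = 20/3.
By the law of total expectation,
E[V] = (1/2)·(9/2) + (1/2)·(20/3) = 67/12.

67/12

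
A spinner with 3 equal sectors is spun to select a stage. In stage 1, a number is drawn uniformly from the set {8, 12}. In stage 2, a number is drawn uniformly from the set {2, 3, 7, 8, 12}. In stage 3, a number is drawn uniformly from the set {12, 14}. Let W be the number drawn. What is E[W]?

E[W | stage 1] = (8+12)/2 = 10.
E[W | stage 2] = (2+3+7+8+12)/5 = 32/5.
E[W | stage 3] = (12+14)/2 = 13.
E[W] = (1/3)·(10) + (1/3)·(32/5) + (1/3)·(13) = 49/5.

49/5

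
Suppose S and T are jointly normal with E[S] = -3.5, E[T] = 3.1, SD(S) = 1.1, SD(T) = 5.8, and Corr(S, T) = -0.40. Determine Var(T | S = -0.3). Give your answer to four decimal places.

The conditional variance in a bivariate normal is σ_T²(1 − ρ²), independent of x.
Var(T | S=-0.3) = (5.8)²·(1 − (-0.40)²) = 33.64·0.84 = 28.2576.

28.2576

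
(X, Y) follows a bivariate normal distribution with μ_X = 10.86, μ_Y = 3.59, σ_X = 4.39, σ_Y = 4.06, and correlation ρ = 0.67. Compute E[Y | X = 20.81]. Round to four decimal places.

The regression of Y on X has slope ρ·σ_Y/σ_X and passes through (μ_X, μ_Y).
E[Y | X=20.81] = 3.59 + (0.67)·(4.06/4.39)·(20.81 − (10.86)) = 3.59 + (0.61964)·(9.95) = 9.7554.

9.7554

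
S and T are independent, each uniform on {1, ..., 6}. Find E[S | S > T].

P(S > T) = 5/12.
Summing S·P(x,y) over outcomes with S > T gives 35/18.
E[S | S > T] = (35/18) / (5/12) = 14/3.

14/3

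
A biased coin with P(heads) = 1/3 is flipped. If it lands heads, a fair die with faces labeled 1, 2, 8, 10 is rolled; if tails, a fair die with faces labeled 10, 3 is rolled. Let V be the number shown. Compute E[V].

E[V | heads] = (1+2+8+10)/4 = 21/4.
E[V | tails] = (10+3)/2 = 13/2.
E[V] = (1/3)·(21/4) + (2/3)·(13/2) = 73/12.

73/12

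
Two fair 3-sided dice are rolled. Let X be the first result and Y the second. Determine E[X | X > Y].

P(X > Y) = 1/3.
Summing X·P(x,y) over outcomes with X > Y gives 8/9.
E[X | X > Y] = (8/9) / (1/3) = 8/3.

8/3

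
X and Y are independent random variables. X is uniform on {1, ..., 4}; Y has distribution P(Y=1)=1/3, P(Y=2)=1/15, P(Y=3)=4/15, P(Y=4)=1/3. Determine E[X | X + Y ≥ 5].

P(X + Y ≥ 5) = 13/20.
Summing X·P(x,y) over outcomes with X + Y ≥ 5 gives 113/60.
E[X | X + Y ≥ 5] = (113/60) / (13/20) = 113/39.

113/39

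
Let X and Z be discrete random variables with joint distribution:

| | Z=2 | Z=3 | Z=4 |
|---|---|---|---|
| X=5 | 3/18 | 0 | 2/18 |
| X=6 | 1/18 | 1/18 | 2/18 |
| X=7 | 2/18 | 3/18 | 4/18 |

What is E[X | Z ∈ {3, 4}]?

P(Z ∈ {3, 4}) = 2/3.
Summing X·P(X=x,Z=y) over the conditioning event gives 77/18.
E[X | Z ∈ {3, 4}] = (77/18) / (2/3) = 77/12.

77/12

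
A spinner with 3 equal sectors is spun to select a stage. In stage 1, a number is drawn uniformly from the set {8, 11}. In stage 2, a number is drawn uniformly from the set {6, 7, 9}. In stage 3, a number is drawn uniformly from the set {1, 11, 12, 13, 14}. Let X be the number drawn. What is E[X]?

811/90

E[X | stage 1] = (8+11)/2 = 19/2.
E[X | stage 2] = (6+7+9)/3 = 22/3.
E[X | stage 3] = (1+11+12+13+14)/5 = 51/5.
E[X] = (1/3)·(19/2) + (1/3)·(22/3) + (1/3)·(51/5) = 811/90.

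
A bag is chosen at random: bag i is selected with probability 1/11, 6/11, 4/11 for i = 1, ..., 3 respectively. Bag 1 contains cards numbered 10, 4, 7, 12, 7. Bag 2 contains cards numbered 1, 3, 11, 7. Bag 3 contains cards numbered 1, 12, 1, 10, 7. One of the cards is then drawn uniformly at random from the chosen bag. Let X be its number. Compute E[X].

E[X | bag 1] = (10+4+7+12+7)/5 = 8.
E[X | bag 2] = (1+3+11+7)/4 = 11/2.
E[X | bag 3] = (1+12+1+10+7)/5 = 31/5.
By the law of total expectation,
E[X] = (1/11)·(8) + (6/11)·(11/2) + (4/11)·(31/5) = 329/55.

329/55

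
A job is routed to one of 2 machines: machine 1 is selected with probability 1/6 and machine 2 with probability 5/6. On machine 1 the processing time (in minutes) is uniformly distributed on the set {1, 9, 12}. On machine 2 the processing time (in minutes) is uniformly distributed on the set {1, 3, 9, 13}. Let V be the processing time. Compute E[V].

239/36

E[V | machine 1] = (1+9+12)/3 = 22/3.
E[V | machine 2] = (1+3+9+13)/4 = 13/2.
E[V] = (1/6)·(22/3) + (5/6)·(13/2) = 239/36.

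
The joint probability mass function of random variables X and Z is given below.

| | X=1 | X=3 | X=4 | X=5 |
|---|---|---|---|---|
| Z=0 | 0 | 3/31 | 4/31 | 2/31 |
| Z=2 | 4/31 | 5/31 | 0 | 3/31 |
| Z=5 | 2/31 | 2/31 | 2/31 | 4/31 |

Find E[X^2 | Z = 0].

47/3

P(Z = 0) = 9/31.
Σ X^2·P over the event = 9·(3/31) + 16·(4/31) + 25·(2/31) = 141/31.
E[X^2 | Z = 0] = (141/31) / (9/31) = 47/3.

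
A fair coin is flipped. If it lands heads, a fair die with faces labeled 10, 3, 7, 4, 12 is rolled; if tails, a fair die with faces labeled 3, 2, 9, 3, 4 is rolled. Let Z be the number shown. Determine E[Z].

E[Z | heads] = (10+3+7+4+12)/5 = 36/5.
E[Z | tails] = (3+2+9+3+4)/5 = 21/5.
By the law of total expectation,
E[Z] = (1/2)·(36/5) + (1/2)·(21/5) = 57/10.

57/10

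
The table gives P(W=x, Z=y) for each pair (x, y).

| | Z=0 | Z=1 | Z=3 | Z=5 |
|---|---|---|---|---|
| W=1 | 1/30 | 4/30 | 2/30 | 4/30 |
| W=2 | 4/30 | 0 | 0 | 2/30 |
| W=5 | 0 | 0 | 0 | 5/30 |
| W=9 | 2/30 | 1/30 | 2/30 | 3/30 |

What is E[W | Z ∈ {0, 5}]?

P(Z ∈ {0, 5}) = 7/10.
Summing W·P(W=x,Z=y) over the conditioning event gives 29/10.
E[W | Z ∈ {0, 5}] = (29/10) / (7/10) = 29/7.

29/7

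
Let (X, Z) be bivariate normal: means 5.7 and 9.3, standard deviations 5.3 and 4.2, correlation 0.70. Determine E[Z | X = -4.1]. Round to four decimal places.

3.8638

For a bivariate normal, E[Z | X=x] = μ_Z + ρ·(σ_Z/σ_X)·(x − μ_X).
E[Z | X=-4.1] = 9.3 + (0.70)·(4.2/5.3)·(-4.1 − (5.7)) = 9.3 + (0.554717)·(-9.8) = 3.8638.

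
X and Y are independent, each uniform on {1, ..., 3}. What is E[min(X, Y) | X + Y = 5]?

2

P(X + Y = 5) = 2/9.
Summing min(X,Y)·P(x,y) over outcomes with X + Y = 5 gives 4/9.
E[min(X, Y) | X + Y = 5] = (4/9) / (2/9) = 2.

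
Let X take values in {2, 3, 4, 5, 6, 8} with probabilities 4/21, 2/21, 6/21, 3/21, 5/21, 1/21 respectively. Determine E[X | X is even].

35/8

P(X is even) = 16/21.
Σ over the event: 2·4/21 + 4·2/7 + 6·5/21 + 8·1/21 = 10/3.
E[X | X is even] = (10/3) / (16/21) = 35/8.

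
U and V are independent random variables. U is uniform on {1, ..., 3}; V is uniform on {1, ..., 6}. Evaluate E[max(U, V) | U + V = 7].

Outcomes with U + V = 7: (1,6), (2,5), (3,4), each with probability 1/18.
E[max(U, V) | U + V = 7] = (6 + 5 + 4) / 3 = 5.

5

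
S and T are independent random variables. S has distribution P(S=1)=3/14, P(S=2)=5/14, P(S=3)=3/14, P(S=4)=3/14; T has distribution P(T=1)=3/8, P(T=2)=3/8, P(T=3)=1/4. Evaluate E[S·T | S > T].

P(S > T) = 57/112.
Summing ST·P(x,y) over outcomes with S > T gives 291/112.
E[S·T | S > T] = (291/112) / (57/112) = 97/19.

97/19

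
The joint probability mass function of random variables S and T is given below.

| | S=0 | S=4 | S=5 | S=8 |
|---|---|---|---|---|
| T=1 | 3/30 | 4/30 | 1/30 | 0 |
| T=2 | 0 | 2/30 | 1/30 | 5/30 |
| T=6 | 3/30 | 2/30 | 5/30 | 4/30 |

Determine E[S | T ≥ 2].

P(T ≥ 2) = 11/15.
Σ S·P over the event = 0·(3/30) + 4·(2/30) + 4·(2/30) + 5·(1/30) + 5·(5/30) + 8·(5/30) + 8·(4/30) = 59/15.
E[S | T ≥ 2] = (59/15) / (11/15) = 59/11.

59/11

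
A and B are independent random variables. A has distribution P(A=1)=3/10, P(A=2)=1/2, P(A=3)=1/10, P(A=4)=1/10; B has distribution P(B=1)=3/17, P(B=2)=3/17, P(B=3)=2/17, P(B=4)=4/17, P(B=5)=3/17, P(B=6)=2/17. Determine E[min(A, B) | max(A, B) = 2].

P(max(A, B) = 2) = 39/170.
Summing min(A,B)·P(x,y) over outcomes with max(A, B) = 2 gives 27/85.
E[min(A, B) | max(A, B) = 2] = (27/85) / (39/170) = 18/13.

18/13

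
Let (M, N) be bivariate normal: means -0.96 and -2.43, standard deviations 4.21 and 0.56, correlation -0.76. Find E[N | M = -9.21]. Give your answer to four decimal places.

-1.5960

E[N | M=x] = μ_N + ρ(σ_N/σ_M)(x − μ_M) for jointly normal variables.
E[N | M=-9.21] = -2.43 + (-0.76)·(0.56/4.21)·(-9.21 − (-0.96)) = -2.43 + (-0.10109)·(-8.25) = -1.5960.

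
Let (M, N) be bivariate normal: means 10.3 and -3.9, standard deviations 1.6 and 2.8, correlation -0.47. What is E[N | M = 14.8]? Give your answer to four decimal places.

E[N | M=x] = μ_N + ρ(σ_N/σ_M)(x − μ_M) for jointly normal variables.
E[N | M=14.8] = -3.9 + (-0.47)·(2.8/1.6)·(14.8 − (10.3)) = -3.9 + (-0.8225)·(4.5) = -7.6013.

-7.6013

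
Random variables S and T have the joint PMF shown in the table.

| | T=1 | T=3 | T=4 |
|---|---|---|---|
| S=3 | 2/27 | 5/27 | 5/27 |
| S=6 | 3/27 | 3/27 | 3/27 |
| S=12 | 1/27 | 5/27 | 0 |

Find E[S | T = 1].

6

P(T = 1) = 2/9.
Σ S·P over the event = 3·(2/27) + 6·(3/27) + 12·(1/27) = 4/3.
E[S | T = 1] = (4/3) / (2/9) = 6.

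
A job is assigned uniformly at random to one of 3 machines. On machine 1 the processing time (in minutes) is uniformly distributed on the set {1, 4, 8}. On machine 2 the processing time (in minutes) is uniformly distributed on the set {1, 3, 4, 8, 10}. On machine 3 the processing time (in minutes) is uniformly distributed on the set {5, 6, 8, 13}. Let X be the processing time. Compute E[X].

263/45

E[X | machine 1] = (1+4+8)/3 = 13/3.
E[X | machine 2] = (1+3+4+8+10)/5 = 26/5.
E[X | machine 3] = (5+6+8+13)/4 = 8.
By the law of total expectation,
E[X] = (1/3)·(13/3) + (1/3)·(26/5) + (1/3)·(8) = 263/45.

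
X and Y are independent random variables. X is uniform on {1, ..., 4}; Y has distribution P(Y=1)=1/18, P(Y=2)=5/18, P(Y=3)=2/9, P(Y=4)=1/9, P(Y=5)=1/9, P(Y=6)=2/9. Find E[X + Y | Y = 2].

P(Y = 2) = 5/18.
Summing (X+Y)·P(x,y) over outcomes with Y = 2 gives 5/4.
E[X + Y | Y = 2] = (5/4) / (5/18) = 9/2.

9/2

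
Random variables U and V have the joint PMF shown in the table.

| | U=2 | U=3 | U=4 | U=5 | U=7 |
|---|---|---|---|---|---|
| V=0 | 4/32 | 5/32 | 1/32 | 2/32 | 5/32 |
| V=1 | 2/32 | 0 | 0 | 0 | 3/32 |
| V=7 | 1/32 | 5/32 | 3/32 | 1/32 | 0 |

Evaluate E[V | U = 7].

P(U = 7) = 1/4.
Summing V·P(U=x,V=y) over the conditioning event gives 3/32.
E[V | U = 7] = (3/32) / (1/4) = 3/8.

3/8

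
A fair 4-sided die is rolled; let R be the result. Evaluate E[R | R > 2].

7/2

Given R > 2, R is equally likely to be any of {3, 4}.
E[R | R > 2] = (3 + 4) / 2 = 7/2.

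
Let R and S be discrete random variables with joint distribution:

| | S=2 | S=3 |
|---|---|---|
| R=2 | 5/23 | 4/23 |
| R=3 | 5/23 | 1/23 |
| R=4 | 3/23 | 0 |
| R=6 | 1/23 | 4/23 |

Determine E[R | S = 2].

P(S = 2) = 14/23.
Σ R·P over the event = 2·(5/23) + 3·(5/23) + 4·(3/23) + 6·(1/23) = 43/23.
E[R | S = 2] = (43/23) / (14/23) = 43/14.

43/14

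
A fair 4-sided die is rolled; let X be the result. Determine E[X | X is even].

Given X is even, X is equally likely to be any of {2, 4}.
E[X | X is even] = (2 + 4) / 2 = 3.

3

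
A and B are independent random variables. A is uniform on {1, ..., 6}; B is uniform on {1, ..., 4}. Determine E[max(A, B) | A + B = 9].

11/2

P(A + B = 9) = 1/12.
Summing max(A,B)·P(x,y) over outcomes with A + B = 9 gives 11/24.
E[max(A, B) | A + B = 9] = (11/24) / (1/12) = 11/2.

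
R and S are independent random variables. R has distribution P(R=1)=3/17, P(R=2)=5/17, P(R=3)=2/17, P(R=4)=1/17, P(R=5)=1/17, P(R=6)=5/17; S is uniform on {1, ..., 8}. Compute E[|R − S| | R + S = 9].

69/17

P(R + S = 9) = 1/8.
Summing |R−S|·P(x,y) over outcomes with R + S = 9 gives 69/136.
E[|R − S| | R + S = 9] = (69/136) / (1/8) = 69/17.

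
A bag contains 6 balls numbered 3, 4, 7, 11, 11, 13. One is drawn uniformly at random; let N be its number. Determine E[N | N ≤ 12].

P(N ≤ 12) = 5/6.
Σ over the event: 3·1/6 + 4·1/6 + 7·1/6 + 11·1/3 = 6.
E[N | N ≤ 12] = (6) / (5/6) = 36/5.

36/5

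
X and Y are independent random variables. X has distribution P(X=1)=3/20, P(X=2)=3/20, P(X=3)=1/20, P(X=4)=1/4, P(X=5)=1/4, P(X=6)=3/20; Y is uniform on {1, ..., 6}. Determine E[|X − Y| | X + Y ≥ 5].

P(X + Y ≥ 5) = 13/15.
Summing |X−Y|·P(x,y) over outcomes with X + Y ≥ 5 gives 109/60.
E[|X − Y| | X + Y ≥ 5] = (109/60) / (13/15) = 109/52.

109/52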